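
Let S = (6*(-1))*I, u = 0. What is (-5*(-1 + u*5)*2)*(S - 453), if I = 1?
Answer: -4590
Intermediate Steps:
S = -6 (S = (6*(-1))*1 = -6*1 = -6)
(-5*(-1 + u*5)*2)*(S - 453) = (-5*(-1 + 0*5)*2)*(-6 - 453) = (-5*(-1 + 0)*2)*(-459) = (-5*(-1)*2)*(-459) = (5*2)*(-459) = 10*(-459) = -4590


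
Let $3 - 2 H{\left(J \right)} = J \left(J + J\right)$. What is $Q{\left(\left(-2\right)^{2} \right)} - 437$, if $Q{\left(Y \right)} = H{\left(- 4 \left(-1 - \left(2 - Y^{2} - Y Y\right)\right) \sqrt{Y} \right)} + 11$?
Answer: $- \frac{108497}{2} \approx -54249.0$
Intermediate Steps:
$H{\left(J \right)} = \frac{3}{2} - J^{2}$ ($H{\left(J \right)} = \frac{3}{2} - \frac{J \left(J + J\right)}{2} = \frac{3}{2} - \frac{J 2 J}{2} = \frac{3}{2} - \frac{2 J^{2}}{2} = \frac{3}{2} - J^{2}$)
$Q{\left(Y \right)} = \frac{25}{2} - Y \left(12 - 8 Y^{2}\right)^{2}$ ($Q{\left(Y \right)} = \left(\frac{3}{2} - \left(- 4 \left(-1 - \left(2 - Y^{2} - Y Y\right)\right) \sqrt{Y}\right)^{2}\right) + 11 = \left(\frac{3}{2} - \left(- 4 \left(-1 + \left(\left(Y^{2} + Y^{2}\right) - 2\right)\right) \sqrt{Y}\right)^{2}\right) + 11 = \left(\frac{3}{2} - \left(- 4 \left(-1 + \left(2 Y^{2} - 2\right)\right) \sqrt{Y}\right)^{2}\right) + 11 = \left(\frac{3}{2} - \left(- 4 \left(-1 + \left(-2 + 2 Y^{2}\right)\right) \sqrt{Y}\right)^{2}\right) + 11 = \left(\frac{3}{2} - \left(- 4 \left(-3 + 2 Y^{2}\right) \sqrt{Y}\right)^{2}\right) + 11 = \left(\frac{3}{2} - \left(\left(12 - 8 Y^{2}\right) \sqrt{Y}\right)^{2}\right) + 11 = \left(\frac{3}{2} - \left(\sqrt{Y} \left(12 - 8 Y^{2}\right)\right)^{2}\right) + 11 = \left(\frac{3}{2} - Y \left(12 - 8 Y^{2}\right)^{2}\right) + 11 = \frac{25}{2} - Y \left(12 - 8 Y^{2}\right)^{2}$)
$Q{\left(\left(-2\right)^{2} \right)} - 437 = \left(\frac{25}{2} - 16 \left(-2\right)^{2} \left(-3 + 2 \left(\left(-2\right)^{2}\right)^{2}\right)^{2}\right) - 437 = \left(\frac{25}{2} - 64 \left(-3 + 2 \cdot 4^{2}\right)^{2}\right) - 437 = \left(\frac{25}{2} - 64 \left(-3 + 2 \cdot 16\right)^{2}\right) - 437 = \left(\frac{25}{2} - 64 \left(-3 + 32\right)^{2}\right) - 437 = \left(\frac{25}{2} - 64 \cdot 29^{2}\right) - 437 = \left(\frac{25}{2} - 64 \cdot 841\right) - 437 = \left(\frac{25}{2} - 53824\right) - 437 = - \frac{107623}{2} - 437 = - \frac{108497}{2}$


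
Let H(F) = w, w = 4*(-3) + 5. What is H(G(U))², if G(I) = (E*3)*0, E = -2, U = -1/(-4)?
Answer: 49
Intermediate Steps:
U = ¼ (U = -1*(-¼) = ¼ ≈ 0.25000)
G(I) = 0 (G(I) = -2*3*0 = -6*0 = 0)
w = -7 (w = -12 + 5 = -7)
H(F) = -7
H(G(U))² = (-7)² = 49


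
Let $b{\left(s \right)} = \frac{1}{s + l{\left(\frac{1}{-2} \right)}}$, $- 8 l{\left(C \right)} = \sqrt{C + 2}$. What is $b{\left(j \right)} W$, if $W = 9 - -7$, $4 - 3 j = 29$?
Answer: $- \frac{153600}{79973} + \frac{1152 \sqrt{6}}{79973} \approx -1.8854$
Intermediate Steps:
$l{\left(C \right)} = - \frac{\sqrt{2 + C}}{8}$ ($l{\left(C \right)} = - \frac{\sqrt{C + 2}}{8} = - \frac{\sqrt{2 + C}}{8}$)
$j = - \frac{25}{3}$ ($j = \frac{4}{3} - \frac{29}{3} = - \frac{25}{3} \approx -8.3333$)
$b{\left(s \right)} = \frac{1}{s - \frac{\sqrt{6}}{16}}$ ($b{\left(s \right)} = \frac{1}{s - \frac{\sqrt{2 + \frac{1}{-2}}}{8}} = \frac{1}{s - \frac{\sqrt{2 - \frac{1}{2}}}{8}} = \frac{1}{s - \frac{\sqrt{\frac{3}{2}}}{8}} = \frac{1}{s - \frac{\frac{1}{2} \sqrt{6}}{8}} = \frac{1}{s - \frac{\sqrt{6}}{16}}$)
$W = 16$ ($W = 9 + 7 = 16$)
$b{\left(j \right)} W = \frac{16}{- \sqrt{6} + 16 \left(- \frac{25}{3}\right)} 16 = \frac{16}{- \sqrt{6} - \frac{400}{3}} \cdot 16 = \frac{16}{- \frac{400}{3} - \sqrt{6}} \cdot 16 = \frac{256}{- \frac{400}{3} - \sqrt{6}}$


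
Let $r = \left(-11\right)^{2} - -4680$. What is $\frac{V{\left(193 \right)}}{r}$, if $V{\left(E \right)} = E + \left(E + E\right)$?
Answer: $\frac{579}{4801} \approx 0.1206$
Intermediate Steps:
$V{\left(E \right)} = 3 E$ ($V{\left(E \right)} = E + 2 E = 3 E$)
$r = 4801$ ($r = 121 + 4680 = 4801$)
$\frac{V{\left(193 \right)}}{r} = \frac{3 \cdot 193}{4801} = 579 \cdot \frac{1}{4801} = \frac{579}{4801}$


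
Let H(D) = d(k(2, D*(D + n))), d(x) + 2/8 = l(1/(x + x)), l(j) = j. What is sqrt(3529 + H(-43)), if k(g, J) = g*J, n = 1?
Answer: sqrt(46037993946)/3612 ≈ 59.403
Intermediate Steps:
k(g, J) = J*g
d(x) = -1/4 + 1/(2*x) (d(x) = -1/4 + 1/(x + x) = -1/4 + 1/(2*x))
H(D) = (2 - 2*D*(1 + D))/(8*D*(1 + D)) (H(D) = (2 - D*(D + 1)*2)/(4*(((D*(D + 1))*2))) = (2 - D*(1 + D)*2)/(4*(((D*(1 + D))*2))) = (2 - 2*D*(1 + D))/(4*((2*D*(1 + D)))) = (1/(2*D*(1 + D)))*(2 - 2*D*(1 + D))/4 = (2 - 2*D*(1 + D))/(8*D*(1 + D)))
sqrt(3529 + H(-43)) = sqrt(3529 + (1/4)*(1 - 1*(-43)*(1 - 43))/(-43*(1 - 43))) = sqrt(3529 + (1/4)*(-1/43)*(1 - 1*(-43)*(-42))/(-42)) = sqrt(3529 + (1/4)*(-1/43)*(-1/42)*(1 - 1806)) = sqrt(3529 + (1/4)*(-1/43)*(-1/42)*(-1805)) = sqrt(3529 - 1805/7224) = sqrt(25491691/7224) = sqrt(46037993946)/3612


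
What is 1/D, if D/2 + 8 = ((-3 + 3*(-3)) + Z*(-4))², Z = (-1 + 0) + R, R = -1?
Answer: 1/16 ≈ 0.062500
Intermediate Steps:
Z = -2 (Z = (-1 + 0) - 1 = -1 - 1 = -2)
D = 16 (D = -16 + 2*((-3 + 3*(-3)) - 2*(-4))² = -16 + 2*((-3 - 9) + 8)² = -16 + 2*(-12 + 8)² = -16 + 2*(-4)² = -16 + 2*16 = -16 + 32 = 16)
1/D = 1/16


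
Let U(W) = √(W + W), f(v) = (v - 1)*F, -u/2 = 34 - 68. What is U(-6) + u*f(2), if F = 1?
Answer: 68 + 2*I*√3 ≈ 68.0 + 3.4641*I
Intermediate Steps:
u = 68 (u = -2*(34 - 68) = -2*(-34) = 68)
f(v) = -1 + v (f(v) = (v - 1)*1 = (-1 + v)*1 = -1 + v)
U(W) = √2*√W (U(W) = √(2*W) = √2*√W)
U(-6) + u*f(2) = √2*√(-6) + 68*(-1 + 2) = √2*(I*√6) + 68*1 = 2*I*√3 + 68 = 68 + 2*I*√3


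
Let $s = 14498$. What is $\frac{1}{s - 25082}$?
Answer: $- \frac{1}{10584} \approx -9.4482 \cdot 10^{-5}$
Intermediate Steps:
$\frac{1}{s - 25082} = \frac{1}{14498 - 25082} = \frac{1}{-10584} = - \frac{1}{10584}$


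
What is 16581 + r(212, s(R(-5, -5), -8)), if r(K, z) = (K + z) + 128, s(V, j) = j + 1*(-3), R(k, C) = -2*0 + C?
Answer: 16910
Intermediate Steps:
R(k, C) = C (R(k, C) = 0 + C = C)
s(V, j) = -3 + j (s(V, j) = j - 3 = -3 + j)
r(K, z) = 128 + K + z
16581 + r(212, s(R(-5, -5), -8)) = 16581 + (128 + 212 + (-3 - 8)) = 16581 + (128 + 212 - 11) = 16581 + 329 = 16910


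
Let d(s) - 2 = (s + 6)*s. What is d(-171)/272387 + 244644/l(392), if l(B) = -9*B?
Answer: -5544857971/80081778 ≈ -69.240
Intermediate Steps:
d(s) = 2 + s*(6 + s) (d(s) = 2 + (s + 6)*s = 2 + (6 + s)*s = 2 + s*(6 + s))
d(-171)/272387 + 244644/l(392) = (2 + (-171)² + 6*(-171))/272387 + 244644/((-9*392)) = (2 + 29241 - 1026)*(1/272387) + 244644/(-3528) = 28217*(1/272387) + 244644*(-1/3528) = 28217/272387 - 20387/294 = -5544857971/80081778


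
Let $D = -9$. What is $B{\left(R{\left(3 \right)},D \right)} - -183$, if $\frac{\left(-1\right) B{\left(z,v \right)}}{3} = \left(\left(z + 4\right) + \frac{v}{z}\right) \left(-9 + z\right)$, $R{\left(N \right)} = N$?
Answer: $255$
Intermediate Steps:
$B{\left(z,v \right)} = - 3 \left(-9 + z\right) \left(4 + z + \frac{v}{z}\right)$ ($B{\left(z,v \right)} = - 3 \left(\left(z + 4\right) + \frac{v}{z}\right) \left(-9 + z\right) = - 3 \left(\left(4 + z\right) + \frac{v}{z}\right) \left(-9 + z\right) = - 3 \left(4 + z + \frac{v}{z}\right) \left(-9 + z\right) = - 3 \left(-9 + z\right) \left(4 + z + \frac{v}{z}\right)$)
$B{\left(R{\left(3 \right)},D \right)} - -183 = \frac{3 \left(9 \left(-9\right) - 3 \left(-36 - 9 + 3^{2} - 15\right)\right)}{3} - -183 = 3 \cdot \frac{1}{3} \left(-81 - 3 \left(-36 - 9 + 9 - 15\right)\right) + 183 = 3 \cdot \frac{1}{3} \left(-81 - 3 \left(-51\right)\right) + 183 = 3 \cdot \frac{1}{3} \left(-81 + 153\right) + 183 = 3 \cdot \frac{1}{3} \cdot 72 + 183 = 72 + 183 = 255$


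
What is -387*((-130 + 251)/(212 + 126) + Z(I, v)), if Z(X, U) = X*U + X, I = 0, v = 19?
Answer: -46827/338 ≈ -138.54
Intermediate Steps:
Z(X, U) = X + U*X (Z(X, U) = U*X + X = X + U*X)
-387*((-130 + 251)/(212 + 126) + Z(I, v)) = -387*((-130 + 251)/(212 + 126) + 0*(1 + 19)) = -387*(121/338 + 0*20) = -387*(121*(1/338) + 0) = -387*(121/338 + 0) = -387*121/338 = -46827/338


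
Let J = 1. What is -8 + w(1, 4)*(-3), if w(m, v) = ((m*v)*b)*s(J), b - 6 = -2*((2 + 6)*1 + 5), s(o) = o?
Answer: 232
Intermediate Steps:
b = -20 (b = 6 - 2*((2 + 6)*1 + 5) = 6 - 2*(8*1 + 5) = 6 - 2*(8 + 5) = 6 - 2*13 = 6 - 26 = -20)
w(m, v) = -20*m*v (w(m, v) = ((m*v)*(-20))*1 = -20*m*v*1 = -20*m*v)
-8 + w(1, 4)*(-3) = -8 - 20*1*4*(-3) = -8 - 80*(-3) = -8 + 240 = 232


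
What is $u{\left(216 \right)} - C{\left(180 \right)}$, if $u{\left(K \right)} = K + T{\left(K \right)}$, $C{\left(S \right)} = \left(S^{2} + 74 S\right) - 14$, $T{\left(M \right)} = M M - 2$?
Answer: $1164$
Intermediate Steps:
$T{\left(M \right)} = -2 + M^{2}$ ($T{\left(M \right)} = M^{2} - 2 = -2 + M^{2}$)
$C{\left(S \right)} = -14 + S^{2} + 74 S$
$u{\left(K \right)} = -2 + K + K^{2}$ ($u{\left(K \right)} = K + \left(-2 + K^{2}\right) = -2 + K + K^{2}$)
$u{\left(216 \right)} - C{\left(180 \right)} = \left(-2 + 216 + 216^{2}\right) - \left(-14 + 180^{2} + 74 \cdot 180\right) = \left(-2 + 216 + 46656\right) - \left(-14 + 32400 + 13320\right) = 46870 - 45706 = 1164$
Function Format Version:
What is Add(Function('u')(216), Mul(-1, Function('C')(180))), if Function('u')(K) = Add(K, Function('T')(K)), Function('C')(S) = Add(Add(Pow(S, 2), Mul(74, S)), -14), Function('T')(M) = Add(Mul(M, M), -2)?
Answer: 1164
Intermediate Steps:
Function('T')(M) = Add(-2, Pow(M, 2)) (Function('T')(M) = Add(Pow(M, 2), -2) = Add(-2, Pow(M, 2)))
Function('C')(S) = Add(-14, Pow(S, 2), Mul(74, S))
Function('u')(K) = Add(-2, K, Pow(K, 2)) (Function('u')(K) = Add(K, Add(-2, Pow(K, 2))) = Add(-2, K, Pow(K, 2)))
Add(Function('u')(216), Mul(-1, Function('C')(180))) = Add(Add(-2, 216, Pow(216, 2)), Mul(-1, Add(-14, Pow(180, 2), Mul(74, 180)))) = Add(Add(-2, 216, 46656), Mul(-1, Add(-14, 32400, 13320))) = Add(46870, Mul(-1, 45706)) = Add(46870, -45706) = 1164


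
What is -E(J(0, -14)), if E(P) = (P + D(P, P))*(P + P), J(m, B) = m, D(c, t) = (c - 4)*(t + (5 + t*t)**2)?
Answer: 0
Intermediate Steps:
D(c, t) = (-4 + c)*(t + (5 + t**2)**2)
E(P) = 2*P*(P**2 - 4*(5 + P**2)**2 - 3*P + P*(5 + P**2)**2) (E(P) = (P + (-4*P - 4*(5 + P**2)**2 + P*P + P*(5 + P**2)**2))*(P + P) = (P + (-4*P - 4*(5 + P**2)**2 + P**2 + P*(5 + P**2)**2))*(2*P) = (P + (P**2 - 4*P - 4*(5 + P**2)**2 + P*(5 + P**2)**2))*(2*P) = (P**2 - 4*(5 + P**2)**2 - 3*P + P*(5 + P**2)**2)*(2*P) = 2*P*(P**2 - 4*(5 + P**2)**2 - 3*P + P*(5 + P**2)**2))
-E(J(0, -14)) = -2*0*(0**2 - 4*(5 + 0**2)**2 - 3*0 + 0*(5 + 0**2)**2) = -2*0*(0 - 4*(5 + 0)**2 + 0 + 0*(5 + 0)**2) = -2*0*(0 - 4*5**2 + 0 + 0*5**2) = -2*0*(0 - 4*25 + 0 + 0*25) = -2*0*(0 - 100 + 0 + 0) = -2*0*(-100) = -1*0 = 0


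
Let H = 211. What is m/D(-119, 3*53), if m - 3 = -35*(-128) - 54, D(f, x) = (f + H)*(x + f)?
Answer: 4429/3680 ≈ 1.2035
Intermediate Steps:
D(f, x) = (211 + f)*(f + x) (D(f, x) = (f + 211)*(x + f) = (211 + f)*(f + x))
m = 4429 (m = 3 + (-35*(-128) - 54) = 3 + (4480 - 54) = 3 + 4426 = 4429)
m/D(-119, 3*53) = 4429/((-119)² + 211*(-119) + 211*(3*53) - 357*53) = 4429/(14161 - 25109 + 211*159 - 119*159) = 4429/(14161 - 25109 + 33549 - 18921) = 4429/3680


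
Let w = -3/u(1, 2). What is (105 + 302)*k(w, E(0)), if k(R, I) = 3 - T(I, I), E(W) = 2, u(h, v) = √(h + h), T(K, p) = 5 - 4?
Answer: 814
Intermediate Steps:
T(K, p) = 1
u(h, v) = √2*√h (u(h, v) = √(2*h) = √2*√h)
w = -3*√2/2 ≈ -2.1213
k(R, I) = 2 (k(R, I) = 3 - 1*1 = 3 - 1 = 2)
(105 + 302)*k(w, E(0)) = (105 + 302)*2 = 407*2 = 814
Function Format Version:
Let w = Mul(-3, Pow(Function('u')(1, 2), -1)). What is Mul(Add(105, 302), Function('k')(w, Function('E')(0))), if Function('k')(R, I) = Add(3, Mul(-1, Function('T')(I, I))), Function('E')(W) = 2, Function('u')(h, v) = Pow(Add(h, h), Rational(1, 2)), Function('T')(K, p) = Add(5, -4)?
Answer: 814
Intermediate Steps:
Function('T')(K, p) = 1
Function('u')(h, v) = Mul(Pow(2, Rational(1, 2)), Pow(h, Rational(1, 2))) (Function('u')(h, v) = Pow(Mul(2, h), Rational(1, 2)) = Mul(Pow(2, Rational(1, 2)), Pow(h, Rational(1, 2))))
w = Mul(Rational(-3, 2), Pow(2, Rational(1, 2))) (w = Mul(-3, Pow(Mul(Pow(2, Rational(1, 2)), Pow(1, Rational(1, 2))), -1)) = Mul(-3, Pow(Mul(Pow(2, Rational(1, 2)), 1), -1)) = Mul(-3, Pow(Pow(2, Rational(1, 2)), -1)) = Mul(-3, Mul(Rational(1, 2), Pow(2, Rational(1, 2)))) = Mul(Rational(-3, 2), Pow(2, Rational(1, 2))) ≈ -2.1213)
Function('k')(R, I) = 2 (Function('k')(R, I) = Add(3, Mul(-1, 1)) = Add(3, -1) = 2)
Mul(Add(105, 302), Function('k')(w, Function('E')(0))) = Mul(Add(105, 302), 2) = Mul(407, 2) = 814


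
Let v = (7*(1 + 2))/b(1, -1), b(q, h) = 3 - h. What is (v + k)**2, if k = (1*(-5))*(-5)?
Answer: 14641/16 ≈ 915.06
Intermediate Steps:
k = 25 (k = -5*(-5) = 25)
v = 21/4 (v = (7*(1 + 2))/(3 - 1*(-1)) = (7*3)/(3 + 1) = 21/4 ≈ 5.2500)
(v + k)**2 = (21/4 + 25)**2 = (121/4)**2 = 14641/16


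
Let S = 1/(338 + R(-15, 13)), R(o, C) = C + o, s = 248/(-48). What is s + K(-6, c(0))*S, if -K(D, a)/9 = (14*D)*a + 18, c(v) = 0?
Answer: -949/168 ≈ -5.6488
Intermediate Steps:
s = -31/6 (s = 248*(-1/48) = -31/6 ≈ -5.1667)
S = 1/336 (S = 1/(338 + (13 - 15)) = 1/(338 - 2) = 1/336 ≈ 0.0029762)
K(D, a) = -162 - 126*D*a (K(D, a) = -9*((14*D)*a + 18) = -9*(14*D*a + 18) = -9*(18 + 14*D*a) = -162 - 126*D*a)
s + K(-6, c(0))*S = -31/6 + (-162 - 126*(-6)*0)*(1/336) = -31/6 + (-162 + 0)*(1/336) = -31/6 - 162*1/336 = -31/6 - 27/56 = -949/168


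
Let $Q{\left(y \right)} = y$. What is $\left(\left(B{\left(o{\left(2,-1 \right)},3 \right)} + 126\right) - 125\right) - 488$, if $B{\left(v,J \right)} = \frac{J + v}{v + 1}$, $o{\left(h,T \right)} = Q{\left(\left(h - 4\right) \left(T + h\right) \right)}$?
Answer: $-488$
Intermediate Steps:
$o{\left(h,T \right)} = \left(-4 + h\right) \left(T + h\right)$ ($o{\left(h,T \right)} = \left(h - 4\right) \left(T + h\right) = \left(-4 + h\right) \left(T + h\right)$)
$B{\left(v,J \right)} = \frac{J + v}{1 + v}$
$\left(\left(B{\left(o{\left(2,-1 \right)},3 \right)} + 126\right) - 125\right) - 488 = \left(\left(\frac{3 - \left(6 - 4\right)}{1 - \left(6 - 4\right)} + 126\right) - 125\right) - 488 = \left(\left(\frac{3 + \left(4 + 4 - 8 - 2\right)}{1 + \left(4 + 4 - 8 - 2\right)} + 126\right) - 125\right) - 488 = \left(\left(\frac{3 - 2}{1 - 2} + 126\right) - 125\right) - 488 = \left(\left(\frac{1}{-1} \cdot 1 + 126\right) - 125\right) - 488 = \left(\left(\left(-1\right) 1 + 126\right) - 125\right) - 488 = \left(\left(-1 + 126\right) - 125\right) - 488 = \left(125 - 125\right) - 488 = 0 - 488 = -488$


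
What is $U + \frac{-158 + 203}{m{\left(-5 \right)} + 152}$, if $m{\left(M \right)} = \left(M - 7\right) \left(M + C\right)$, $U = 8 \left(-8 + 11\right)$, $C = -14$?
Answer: $\frac{1833}{76} \approx 24.118$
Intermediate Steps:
$U = 24$ ($U = 8 \cdot 3 = 24$)
$m{\left(M \right)} = \left(-14 + M\right) \left(-7 + M\right)$ ($m{\left(M \right)} = \left(M - 7\right) \left(M - 14\right) = \left(-7 + M\right) \left(-14 + M\right) = \left(-14 + M\right) \left(-7 + M\right)$)
$U + \frac{-158 + 203}{m{\left(-5 \right)} + 152} = 24 + \frac{-158 + 203}{\left(98 + \left(-5\right)^{2} - -105\right) + 152} = 24 + \frac{45}{\left(98 + 25 + 105\right) + 152} = 24 + \frac{45}{228 + 152} = 24 + \frac{45}{380} = 24 + 45 \cdot \frac{1}{380} = 24 + \frac{9}{76} = \frac{1833}{76}$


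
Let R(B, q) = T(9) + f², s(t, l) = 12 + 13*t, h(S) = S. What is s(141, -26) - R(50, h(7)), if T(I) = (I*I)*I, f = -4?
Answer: 1100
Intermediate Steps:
T(I) = I³ (T(I) = I²*I = I³)
R(B, q) = 745 (R(B, q) = 9³ + (-4)² = 729 + 16 = 745)
s(141, -26) - R(50, h(7)) = (12 + 13*141) - 1*745 = (12 + 1833) - 745 = 1845 - 745 = 1100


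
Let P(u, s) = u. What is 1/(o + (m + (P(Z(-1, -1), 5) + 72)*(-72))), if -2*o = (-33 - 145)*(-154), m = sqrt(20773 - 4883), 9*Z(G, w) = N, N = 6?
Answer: -9469/179315977 - sqrt(15890)/358631954 ≈ -5.3158e-5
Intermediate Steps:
Z(G, w) = 2/3 (Z(G, w) = (1/9)*6 = 2/3)
m = sqrt(15890) ≈ 126.06
o = -13706 (o = -(-33 - 145)*(-154)/2 = -(-89)*(-154) = -1/2*27412 = -13706)
1/(o + (m + (P(Z(-1, -1), 5) + 72)*(-72))) = 1/(-13706 + (sqrt(15890) + (2/3 + 72)*(-72))) = 1/(-13706 + (sqrt(15890) + (218/3)*(-72))) = 1/(-13706 + (sqrt(15890) - 5232)) = 1/(-13706 + (-5232 + sqrt(15890))) = 1/(-18938 + sqrt(15890))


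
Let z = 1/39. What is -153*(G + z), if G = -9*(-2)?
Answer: -35853/13 ≈ -2757.9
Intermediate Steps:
z = 1/39 ≈ 0.025641
G = 18
-153*(G + z) = -153*(18 + 1/39) = -153*703/39 = -35853/13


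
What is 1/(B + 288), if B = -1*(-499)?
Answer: 1/787 ≈ 0.0012706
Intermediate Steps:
B = 499
1/(B + 288) = 1/(499 + 288) = 1/787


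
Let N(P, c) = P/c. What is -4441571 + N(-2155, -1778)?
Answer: -7897111083/1778 ≈ -4.4416e+6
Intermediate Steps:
-4441571 + N(-2155, -1778) = -4441571 - 2155/(-1778) = -4441571 - 2155*(-1/1778) = -4441571 + 2155/1778 = -7897111083/1778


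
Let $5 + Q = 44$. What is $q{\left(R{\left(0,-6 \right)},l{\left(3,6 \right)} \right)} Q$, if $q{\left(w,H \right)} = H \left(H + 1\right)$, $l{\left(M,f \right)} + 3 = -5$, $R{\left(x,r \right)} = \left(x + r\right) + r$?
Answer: $2184$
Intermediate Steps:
$Q = 39$ ($Q = -5 + 44 = 39$)
$R{\left(x,r \right)} = x + 2 r$ ($R{\left(x,r \right)} = \left(r + x\right) + r = x + 2 r$)
$l{\left(M,f \right)} = -8$ ($l{\left(M,f \right)} = -3 - 5 = -8$)
$q{\left(w,H \right)} = H \left(1 + H\right)$
$q{\left(R{\left(0,-6 \right)},l{\left(3,6 \right)} \right)} Q = - 8 \left(1 - 8\right) 39 = \left(-8\right) \left(-7\right) 39 = 56 \cdot 39 = 2184$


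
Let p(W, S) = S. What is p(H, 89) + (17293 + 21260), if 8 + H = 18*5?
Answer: 38642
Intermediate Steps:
H = 82 (H = -8 + 18*5 = -8 + 90 = 82)
p(H, 89) + (17293 + 21260) = 89 + (17293 + 21260) = 89 + 38553 = 38642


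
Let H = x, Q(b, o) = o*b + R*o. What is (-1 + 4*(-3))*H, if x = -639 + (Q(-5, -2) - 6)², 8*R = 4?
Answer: 8190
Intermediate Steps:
R = ½ (R = (⅛)*4 = ½ ≈ 0.50000)
Q(b, o) = o/2 + b*o (Q(b, o) = o*b + o/2 = b*o + o/2 = o/2 + b*o)
x = -630 (x = -639 + (-2*(½ - 5) - 6)² = -639 + (-2*(-9/2) - 6)² = -639 + (9 - 6)² = -639 + 3² = -639 + 9 = -630)
H = -630
(-1 + 4*(-3))*H = (-1 + 4*(-3))*(-630) = (-1 - 12)*(-630) = -13*(-630) = 8190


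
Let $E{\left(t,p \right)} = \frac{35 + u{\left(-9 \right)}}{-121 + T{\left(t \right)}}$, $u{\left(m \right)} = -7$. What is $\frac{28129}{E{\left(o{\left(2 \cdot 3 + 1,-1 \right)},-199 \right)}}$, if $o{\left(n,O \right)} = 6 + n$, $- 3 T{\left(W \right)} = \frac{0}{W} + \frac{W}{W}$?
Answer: $- \frac{365677}{3} \approx -1.2189 \cdot 10^{5}$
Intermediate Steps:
$T{\left(W \right)} = - \frac{1}{3}$ ($T{\left(W \right)} = - \frac{\frac{0}{W} + \frac{W}{W}}{3} = - \frac{0 + 1}{3} = \left(- \frac{1}{3}\right) 1 = - \frac{1}{3}$)
$E{\left(t,p \right)} = - \frac{3}{13}$ ($E{\left(t,p \right)} = \frac{35 - 7}{-121 - \frac{1}{3}} = \frac{28}{- \frac{364}{3}} = 28 \left(- \frac{3}{364}\right) = - \frac{3}{13}$)
$\frac{28129}{E{\left(o{\left(2 \cdot 3 + 1,-1 \right)},-199 \right)}} = \frac{28129}{- \frac{3}{13}} = 28129 \left(- \frac{13}{3}\right) = - \frac{365677}{3}$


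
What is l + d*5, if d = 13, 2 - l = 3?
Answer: 64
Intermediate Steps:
l = -1 (l = 2 - 1*3 = 2 - 3 = -1)
l + d*5 = -1 + 13*5 = -1 + 65 = 64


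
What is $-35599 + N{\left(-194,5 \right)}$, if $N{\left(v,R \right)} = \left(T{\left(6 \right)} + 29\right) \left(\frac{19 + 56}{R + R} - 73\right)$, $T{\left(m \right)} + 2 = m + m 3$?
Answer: $- \frac{77879}{2} \approx -38940.0$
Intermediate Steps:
$T{\left(m \right)} = -2 + 4 m$ ($T{\left(m \right)} = -2 + \left(m + m 3\right) = -2 + \left(m + 3 m\right) = -2 + 4 m$)
$N{\left(v,R \right)} = -3723 + \frac{3825}{2 R}$ ($N{\left(v,R \right)} = \left(\left(-2 + 4 \cdot 6\right) + 29\right) \left(\frac{19 + 56}{R + R} - 73\right) = \left(\left(-2 + 24\right) + 29\right) \left(\frac{75}{2 R} - 73\right) = \left(22 + 29\right) \left(75 \frac{1}{2 R} - 73\right) = 51 \left(\frac{75}{2 R} - 73\right) = 51 \left(-73 + \frac{75}{2 R}\right) = -3723 + \frac{3825}{2 R}$)
$-35599 + N{\left(-194,5 \right)} = -35599 - \left(3723 - \frac{3825}{2 \cdot 5}\right) = -35599 + \left(-3723 + \frac{3825}{2} \cdot \frac{1}{5}\right) = -35599 + \left(-3723 + \frac{765}{2}\right) = -35599 - \frac{6681}{2} = - \frac{77879}{2}$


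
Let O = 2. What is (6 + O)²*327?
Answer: 20928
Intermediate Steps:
(6 + O)²*327 = (6 + 2)²*327 = 8²*327 = 64*327 = 20928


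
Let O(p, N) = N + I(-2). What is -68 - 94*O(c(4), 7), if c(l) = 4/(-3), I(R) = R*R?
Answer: -1102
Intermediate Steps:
I(R) = R**2
c(l) = -4/3 (c(l) = 4*(-1/3) = -4/3)
O(p, N) = 4 + N (O(p, N) = N + (-2)**2 = N + 4 = 4 + N)
-68 - 94*O(c(4), 7) = -68 - 94*(4 + 7) = -68 - 94*11 = -68 - 1034 = -1102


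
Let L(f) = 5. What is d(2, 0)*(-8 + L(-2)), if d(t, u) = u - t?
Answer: 6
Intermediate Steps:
d(2, 0)*(-8 + L(-2)) = (0 - 1*2)*(-8 + 5) = (0 - 2)*(-3) = -2*(-3) = 6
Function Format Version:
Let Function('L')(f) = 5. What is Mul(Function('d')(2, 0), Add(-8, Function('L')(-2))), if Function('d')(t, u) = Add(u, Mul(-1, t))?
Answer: 6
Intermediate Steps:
Mul(Function('d')(2, 0), Add(-8, Function('L')(-2))) = Mul(Add(0, Mul(-1, 2)), Add(-8, 5)) = Mul(Add(0, -2), -3) = Mul(-2, -3) = 6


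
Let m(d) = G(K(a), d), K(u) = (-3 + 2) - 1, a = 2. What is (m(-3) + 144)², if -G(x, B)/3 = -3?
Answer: 23409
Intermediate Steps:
K(u) = -2 (K(u) = -1 - 1 = -2)
G(x, B) = 9 (G(x, B) = -3*(-3) = 9)
m(d) = 9
(m(-3) + 144)² = (9 + 144)² = 153² = 23409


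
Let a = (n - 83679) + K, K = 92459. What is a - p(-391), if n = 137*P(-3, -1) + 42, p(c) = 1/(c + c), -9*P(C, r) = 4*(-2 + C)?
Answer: 64231925/7038 ≈ 9126.4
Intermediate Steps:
P(C, r) = 8/9 - 4*C/9 (P(C, r) = -4*(-2 + C)/9 = -(-8 + 4*C)/9 = 8/9 - 4*C/9)
p(c) = 1/(2*c)
n = 3118/9 (n = 137*(8/9 - 4/9*(-3)) + 42 = 137*(8/9 + 4/3) + 42 = 137*(20/9) + 42 = 2740/9 + 42 = 3118/9 ≈ 346.44)
a = 82138/9 (a = (3118/9 - 83679) + 92459 = -749993/9 + 92459 = 82138/9 ≈ 9126.4)
a - p(-391) = 82138/9 - 1/(2*(-391)) = 82138/9 - (-1)/(2*391) = 82138/9 - 1*(-1/782) = 82138/9 + 1/782 = 64231925/7038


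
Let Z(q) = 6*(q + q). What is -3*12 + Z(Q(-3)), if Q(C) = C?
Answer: -72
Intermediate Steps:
Z(q) = 12*q (Z(q) = 6*(2*q) = 12*q)
-3*12 + Z(Q(-3)) = -3*12 + 12*(-3) = -36 - 36 = -72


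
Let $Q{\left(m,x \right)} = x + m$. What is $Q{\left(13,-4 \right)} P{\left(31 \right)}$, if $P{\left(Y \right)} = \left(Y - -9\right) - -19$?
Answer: $531$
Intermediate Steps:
$Q{\left(m,x \right)} = m + x$
$P{\left(Y \right)} = 28 + Y$ ($P{\left(Y \right)} = \left(Y + 9\right) + 19 = \left(9 + Y\right) + 19 = 28 + Y$)
$Q{\left(13,-4 \right)} P{\left(31 \right)} = \left(13 - 4\right) \left(28 + 31\right) = 9 \cdot 59 = 531$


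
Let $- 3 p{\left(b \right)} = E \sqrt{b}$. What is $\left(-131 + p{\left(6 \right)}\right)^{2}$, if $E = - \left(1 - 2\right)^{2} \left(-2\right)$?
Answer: $\frac{51491}{3} + \frac{524 \sqrt{6}}{3} \approx 17592.0$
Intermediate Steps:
$E = 2$ ($E = - \left(-1\right)^{2} \left(-2\right) = \left(-1\right) 1 \left(-2\right) = \left(-1\right) \left(-2\right) = 2$)
$p{\left(b \right)} = - \frac{2 \sqrt{b}}{3}$
$\left(-131 + p{\left(6 \right)}\right)^{2} = \left(-131 - \frac{2 \sqrt{6}}{3}\right)^{2}$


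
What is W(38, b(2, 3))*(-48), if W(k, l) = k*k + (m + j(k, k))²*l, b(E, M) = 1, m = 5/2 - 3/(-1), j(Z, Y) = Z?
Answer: -160140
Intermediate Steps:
m = 11/2 (m = 5*(½) - 3*(-1) = 5/2 + 3 = 11/2 ≈ 5.5000)
W(k, l) = k² + l*(11/2 + k)² (W(k, l) = k*k + (11/2 + k)²*l = k² + l*(11/2 + k)²)
W(38, b(2, 3))*(-48) = (38² + (¼)*1*(11 + 2*38)²)*(-48) = (1444 + (¼)*1*(11 + 76)²)*(-48) = (1444 + (¼)*1*87²)*(-48) = (1444 + (¼)*1*7569)*(-48) = (1444 + 7569/4)*(-48) = (13345/4)*(-48) = -160140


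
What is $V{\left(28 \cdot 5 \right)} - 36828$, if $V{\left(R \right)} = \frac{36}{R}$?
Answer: $- \frac{1288971}{35} \approx -36828.0$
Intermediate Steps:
$V{\left(28 \cdot 5 \right)} - 36828 = \frac{36}{28 \cdot 5} - 36828 = \frac{36}{140} - 36828 = 36 \cdot \frac{1}{140} - 36828 = \frac{9}{35} - 36828 = - \frac{1288971}{35}$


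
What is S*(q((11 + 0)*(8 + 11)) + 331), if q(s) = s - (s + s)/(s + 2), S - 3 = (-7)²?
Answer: 5903144/211 ≈ 27977.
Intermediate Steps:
S = 52 (S = 3 + (-7)² = 3 + 49 = 52)
q(s) = s - 2*s/(2 + s)
S*(q((11 + 0)*(8 + 11)) + 331) = 52*(((11 + 0)*(8 + 11))²/(2 + (11 + 0)*(8 + 11)) + 331) = 52*((11*19)²/(2 + 11*19) + 331) = 52*(209²/(2 + 209) + 331) = 52*(43681/211 + 331) = 52*(113522/211) = 5903144/211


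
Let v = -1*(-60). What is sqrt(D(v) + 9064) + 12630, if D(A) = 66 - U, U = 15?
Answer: 12630 + sqrt(9115) ≈ 12725.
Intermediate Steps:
v = 60
D(A) = 51 (D(A) = 66 - 1*15 = 66 - 15 = 51)
sqrt(D(v) + 9064) + 12630 = sqrt(51 + 9064) + 12630 = sqrt(9115) + 12630 = 12630 + sqrt(9115)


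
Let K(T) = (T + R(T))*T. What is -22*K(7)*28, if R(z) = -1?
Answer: -25872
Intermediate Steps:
K(T) = T*(-1 + T) (K(T) = (T - 1)*T = (-1 + T)*T = T*(-1 + T))
-22*K(7)*28 = -154*(-1 + 7)*28 = -154*6*28 = -22*42*28 = -924*28 = -25872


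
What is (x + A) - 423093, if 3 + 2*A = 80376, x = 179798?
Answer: -406217/2 ≈ -2.0311e+5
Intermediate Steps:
A = 80373/2 (A = -3/2 + (½)*80376 = -3/2 + 40188 = 80373/2 ≈ 40187.)
(x + A) - 423093 = (179798 + 80373/2) - 423093 = 439969/2 - 423093 = -406217/2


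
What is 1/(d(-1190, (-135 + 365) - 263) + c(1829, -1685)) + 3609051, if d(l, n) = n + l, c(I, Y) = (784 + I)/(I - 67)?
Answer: 7767807383201/2152313 ≈ 3.6091e+6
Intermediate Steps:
c(I, Y) = (784 + I)/(-67 + I)
d(l, n) = l + n
1/(d(-1190, (-135 + 365) - 263) + c(1829, -1685)) + 3609051 = 1/((-1190 + ((-135 + 365) - 263)) + (784 + 1829)/(-67 + 1829)) + 3609051 = 1/((-1190 + (230 - 263)) + 2613/1762) + 3609051 = 1/((-1190 - 33) + (1/1762)*2613) + 3609051 = 1/(-1223 + 2613/1762) + 3609051 = 1/(-2152313/1762) + 3609051 = -1762/2152313 + 3609051 = 7767807383201/2152313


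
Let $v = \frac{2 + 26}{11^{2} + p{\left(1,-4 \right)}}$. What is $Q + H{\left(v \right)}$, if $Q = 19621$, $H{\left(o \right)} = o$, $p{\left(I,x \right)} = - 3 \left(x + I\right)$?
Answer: $\frac{1275379}{65} \approx 19621.0$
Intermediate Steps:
$p{\left(I,x \right)} = - 3 I - 3 x$ ($p{\left(I,x \right)} = - 3 \left(I + x\right) = - 3 I - 3 x$)
$v = \frac{14}{65}$ ($v = \frac{2 + 26}{11^{2} - -9} = \frac{28}{121 + \left(-3 + 12\right)} = \frac{28}{121 + 9} = \frac{28}{130} = 28 \cdot \frac{1}{130} = \frac{14}{65} \approx 0.21538$)
$Q + H{\left(v \right)} = 19621 + \frac{14}{65} = \frac{1275379}{65}$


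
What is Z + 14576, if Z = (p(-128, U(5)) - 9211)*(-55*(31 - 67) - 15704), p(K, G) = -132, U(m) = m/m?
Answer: 128237908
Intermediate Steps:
U(m) = 1
Z = 128223332 (Z = (-132 - 9211)*(-55*(31 - 67) - 15704) = -9343*(-55*(-36) - 15704) = -9343*(1980 - 15704) = -9343*(-13724) = 128223332)
Z + 14576 = 128223332 + 14576 = 128237908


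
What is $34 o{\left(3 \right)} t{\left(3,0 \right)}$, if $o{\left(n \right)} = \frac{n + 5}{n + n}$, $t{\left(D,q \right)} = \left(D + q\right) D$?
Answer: $408$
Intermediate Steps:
$t{\left(D,q \right)} = D \left(D + q\right)$
$o{\left(n \right)} = \frac{5 + n}{2 n}$
$34 o{\left(3 \right)} t{\left(3,0 \right)} = 34 \frac{5 + 3}{2 \cdot 3} \cdot 3 \left(3 + 0\right) = 34 \cdot \frac{1}{2} \cdot \frac{1}{3} \cdot 8 \cdot 3 \cdot 3 = 34 \cdot \frac{4}{3} \cdot 9 = \frac{136}{3} \cdot 9 = 408$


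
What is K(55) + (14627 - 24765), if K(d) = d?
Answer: -10083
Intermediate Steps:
K(55) + (14627 - 24765) = 55 + (14627 - 24765) = 55 - 10138 = -10083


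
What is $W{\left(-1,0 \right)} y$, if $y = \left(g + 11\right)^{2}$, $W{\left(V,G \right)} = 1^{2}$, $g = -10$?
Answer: $1$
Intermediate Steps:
$W{\left(V,G \right)} = 1$
$y = 1$ ($y = \left(-10 + 11\right)^{2} = 1^{2} = 1$)
$W{\left(-1,0 \right)} y = 1 \cdot 1 = 1$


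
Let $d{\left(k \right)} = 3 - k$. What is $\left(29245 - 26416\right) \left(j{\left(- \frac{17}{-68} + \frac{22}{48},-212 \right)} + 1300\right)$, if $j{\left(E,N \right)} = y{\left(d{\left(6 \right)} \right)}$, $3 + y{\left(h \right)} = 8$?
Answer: $3691845$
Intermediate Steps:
$y{\left(h \right)} = 5$ ($y{\left(h \right)} = -3 + 8 = 5$)
$j{\left(E,N \right)} = 5$
$\left(29245 - 26416\right) \left(j{\left(- \frac{17}{-68} + \frac{22}{48},-212 \right)} + 1300\right) = \left(29245 - 26416\right) \left(5 + 1300\right) = 2829 \cdot 1305 = 3691845$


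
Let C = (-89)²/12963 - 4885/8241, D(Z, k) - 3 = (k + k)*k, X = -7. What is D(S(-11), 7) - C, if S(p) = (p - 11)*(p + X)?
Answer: 3595894559/35609361 ≈ 100.98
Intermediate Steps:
S(p) = (-11 + p)*(-7 + p) (S(p) = (p - 11)*(p - 7) = (-11 + p)*(-7 + p))
D(Z, k) = 3 + 2*k² (D(Z, k) = 3 + (k + k)*k = 3 + (2*k)*k = 3 + 2*k²)
C = 650902/35609361 (C = 7921*(1/12963) - 4885*1/8241 = 7921/12963 - 4885/8241 = 650902/35609361 ≈ 0.018279)
D(S(-11), 7) - C = (3 + 2*7²) - 1*650902/35609361 = (3 + 2*49) - 650902/35609361 = (3 + 98) - 650902/35609361 = 101 - 650902/35609361 = 3595894559/35609361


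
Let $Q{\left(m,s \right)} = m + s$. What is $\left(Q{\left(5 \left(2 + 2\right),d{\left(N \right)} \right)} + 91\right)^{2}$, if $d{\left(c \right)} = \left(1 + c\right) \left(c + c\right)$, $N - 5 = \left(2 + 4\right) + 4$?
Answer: $349281$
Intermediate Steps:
$N = 15$ ($N = 5 + \left(\left(2 + 4\right) + 4\right) = 5 + \left(6 + 4\right) = 5 + 10 = 15$)
$d{\left(c \right)} = 2 c \left(1 + c\right)$ ($d{\left(c \right)} = \left(1 + c\right) 2 c = 2 c \left(1 + c\right)$)
$\left(Q{\left(5 \left(2 + 2\right),d{\left(N \right)} \right)} + 91\right)^{2} = \left(\left(5 \left(2 + 2\right) + 2 \cdot 15 \left(1 + 15\right)\right) + 91\right)^{2} = \left(\left(5 \cdot 4 + 2 \cdot 15 \cdot 16\right) + 91\right)^{2} = \left(\left(20 + 480\right) + 91\right)^{2} = \left(500 + 91\right)^{2} = 591^{2} = 349281$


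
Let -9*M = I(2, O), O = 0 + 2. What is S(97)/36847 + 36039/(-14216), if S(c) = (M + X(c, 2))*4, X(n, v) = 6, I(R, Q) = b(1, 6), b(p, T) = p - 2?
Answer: -11948233777/4714352568 ≈ -2.5344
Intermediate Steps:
b(p, T) = -2 + p
O = 2
I(R, Q) = -1 (I(R, Q) = -2 + 1 = -1)
M = ⅑ (M = -⅑*(-1) = ⅑ ≈ 0.11111)
S(c) = 220/9 (S(c) = (⅑ + 6)*4 = (55/9)*4 = 220/9)
S(97)/36847 + 36039/(-14216) = (220/9)/36847 + 36039/(-14216) = (220/9)*(1/36847) + 36039*(-1/14216) = 220/331623 - 36039/14216 = -11948233777/4714352568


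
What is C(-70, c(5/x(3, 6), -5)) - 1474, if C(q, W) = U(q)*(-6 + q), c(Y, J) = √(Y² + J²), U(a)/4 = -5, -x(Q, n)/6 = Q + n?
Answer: 46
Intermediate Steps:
x(Q, n) = -6*Q - 6*n (x(Q, n) = -6*(Q + n) = -6*Q - 6*n)
U(a) = -20 (U(a) = 4*(-5) = -20)
c(Y, J) = √(J² + Y²)
C(q, W) = 120 - 20*q (C(q, W) = -20*(-6 + q) = 120 - 20*q)
C(-70, c(5/x(3, 6), -5)) - 1474 = (120 - 20*(-70)) - 1474 = (120 + 1400) - 1474 = 1520 - 1474 = 46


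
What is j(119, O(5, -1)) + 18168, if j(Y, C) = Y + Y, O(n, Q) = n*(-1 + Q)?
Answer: 18406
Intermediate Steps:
j(Y, C) = 2*Y
j(119, O(5, -1)) + 18168 = 2*119 + 18168 = 238 + 18168 = 18406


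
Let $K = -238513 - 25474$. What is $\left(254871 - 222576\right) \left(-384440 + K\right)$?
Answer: $-20940949965$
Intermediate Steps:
$K = -263987$ ($K = -238513 - 25474 = -263987$)
$\left(254871 - 222576\right) \left(-384440 + K\right) = \left(254871 - 222576\right) \left(-384440 - 263987\right) = 32295 \left(-648427\right) = -20940949965$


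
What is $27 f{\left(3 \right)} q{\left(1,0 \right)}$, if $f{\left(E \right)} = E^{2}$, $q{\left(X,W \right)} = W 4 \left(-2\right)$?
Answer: $0$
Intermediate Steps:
$q{\left(X,W \right)} = - 8 W$ ($q{\left(X,W \right)} = 4 W \left(-2\right) = - 8 W$)
$27 f{\left(3 \right)} q{\left(1,0 \right)} = 27 \cdot 3^{2} \left(\left(-8\right) 0\right) = 27 \cdot 9 \cdot 0 = 243 \cdot 0 = 0$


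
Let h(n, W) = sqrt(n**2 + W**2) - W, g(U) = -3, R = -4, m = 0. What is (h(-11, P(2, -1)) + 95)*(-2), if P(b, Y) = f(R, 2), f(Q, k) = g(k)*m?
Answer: -212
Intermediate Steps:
f(Q, k) = 0 (f(Q, k) = -3*0 = 0)
P(b, Y) = 0
h(n, W) = sqrt(W**2 + n**2) - W
(h(-11, P(2, -1)) + 95)*(-2) = ((sqrt(0**2 + (-11)**2) - 1*0) + 95)*(-2) = ((sqrt(0 + 121) + 0) + 95)*(-2) = ((sqrt(121) + 0) + 95)*(-2) = ((11 + 0) + 95)*(-2) = (11 + 95)*(-2) = 106*(-2) = -212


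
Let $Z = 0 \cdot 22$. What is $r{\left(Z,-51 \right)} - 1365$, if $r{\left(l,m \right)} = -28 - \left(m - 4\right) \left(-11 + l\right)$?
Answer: $-1998$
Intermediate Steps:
$Z = 0$
$r{\left(l,m \right)} = -28 - \left(-11 + l\right) \left(-4 + m\right)$ ($r{\left(l,m \right)} = -28 - \left(-4 + m\right) \left(-11 + l\right) = -28 - \left(-11 + l\right) \left(-4 + m\right)$)
$r{\left(Z,-51 \right)} - 1365 = \left(-72 + 4 \cdot 0 + 11 \left(-51\right) - 0 \left(-51\right)\right) - 1365 = \left(-72 + 0 - 561 + 0\right) - 1365 = -633 - 1365 = -1998$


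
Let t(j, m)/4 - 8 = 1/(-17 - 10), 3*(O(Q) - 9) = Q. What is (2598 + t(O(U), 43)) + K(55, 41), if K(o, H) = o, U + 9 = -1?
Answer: 72491/27 ≈ 2684.9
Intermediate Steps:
U = -10 (U = -9 - 1 = -10)
O(Q) = 9 + Q/3
t(j, m) = 860/27 (t(j, m) = 32 + 4/(-17 - 10) = 32 + 4/(-27) = 32 + 4*(-1/27) = 32 - 4/27 = 860/27)
(2598 + t(O(U), 43)) + K(55, 41) = (2598 + 860/27) + 55 = 71006/27 + 55 = 72491/27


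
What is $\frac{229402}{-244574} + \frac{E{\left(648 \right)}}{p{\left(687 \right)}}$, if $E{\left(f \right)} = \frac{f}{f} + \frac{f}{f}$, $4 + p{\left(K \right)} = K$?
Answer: $- \frac{78096209}{83522021} \approx -0.93504$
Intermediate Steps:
$p{\left(K \right)} = -4 + K$
$E{\left(f \right)} = 2$ ($E{\left(f \right)} = 1 + 1 = 2$)
$\frac{229402}{-244574} + \frac{E{\left(648 \right)}}{p{\left(687 \right)}} = \frac{229402}{-244574} + \frac{2}{-4 + 687} = 229402 \left(- \frac{1}{244574}\right) + \frac{2}{683} = - \frac{114701}{122287} + 2 \cdot \frac{1}{683} = - \frac{114701}{122287} + \frac{2}{683} = - \frac{78096209}{83522021}$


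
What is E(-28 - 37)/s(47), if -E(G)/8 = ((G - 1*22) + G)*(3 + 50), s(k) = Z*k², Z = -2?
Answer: -32224/2209 ≈ -14.588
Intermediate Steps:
s(k) = -2*k²
E(G) = 9328 - 848*G (E(G) = -8*((G - 1*22) + G)*(3 + 50) = -8*((G - 22) + G)*53 = -8*((-22 + G) + G)*53 = -8*(-22 + 2*G)*53 = -8*(-1166 + 106*G) = 9328 - 848*G)
E(-28 - 37)/s(47) = (9328 - 848*(-28 - 37))/((-2*47²)) = (9328 - 848*(-65))/((-2*2209)) = (9328 + 55120)/(-4418) = 64448*(-1/4418) = -32224/2209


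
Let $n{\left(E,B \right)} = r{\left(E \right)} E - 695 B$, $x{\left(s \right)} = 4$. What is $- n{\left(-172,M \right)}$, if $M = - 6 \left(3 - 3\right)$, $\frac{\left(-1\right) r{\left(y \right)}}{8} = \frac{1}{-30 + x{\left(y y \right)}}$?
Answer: $\frac{688}{13} \approx 52.923$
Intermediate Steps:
$r{\left(y \right)} = \frac{4}{13}$ ($r{\left(y \right)} = - \frac{8}{-30 + 4} = - \frac{8}{-26} = \left(-8\right) \left(- \frac{1}{26}\right) = \frac{4}{13}$)
$M = 0$ ($M = \left(-6\right) 0 = 0$)
$n{\left(E,B \right)} = - 695 B + \frac{4 E}{13}$ ($n{\left(E,B \right)} = \frac{4 E}{13} - 695 B = - 695 B + \frac{4 E}{13}$)
$- n{\left(-172,M \right)} = - (\left(-695\right) 0 + \frac{4}{13} \left(-172\right)) = - (0 - \frac{688}{13}) = \left(-1\right) \left(- \frac{688}{13}\right) = \frac{688}{13}$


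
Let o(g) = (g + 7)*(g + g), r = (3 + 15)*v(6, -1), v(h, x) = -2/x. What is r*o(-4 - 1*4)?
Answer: 576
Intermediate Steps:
r = 36 (r = (3 + 15)*(-2/(-1)) = 18*(-2*(-1)) = 18*2 = 36)
o(g) = 2*g*(7 + g) (o(g) = (7 + g)*(2*g) = 2*g*(7 + g))
r*o(-4 - 1*4) = 36*(2*(-4 - 1*4)*(7 + (-4 - 1*4))) = 36*(2*(-4 - 4)*(7 + (-4 - 4))) = 36*(2*(-8)*(7 - 8)) = 36*(2*(-8)*(-1)) = 36*16 = 576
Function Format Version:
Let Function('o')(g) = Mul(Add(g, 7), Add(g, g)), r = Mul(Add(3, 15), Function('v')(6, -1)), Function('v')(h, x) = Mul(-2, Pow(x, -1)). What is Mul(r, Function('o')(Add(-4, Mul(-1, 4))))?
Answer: 576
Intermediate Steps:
r = 36 (r = Mul(Add(3, 15), Mul(-2, Pow(-1, -1))) = Mul(18, Mul(-2, -1)) = Mul(18, 2) = 36)
Function('o')(g) = Mul(2, g, Add(7, g)) (Function('o')(g) = Mul(Add(7, g), Mul(2, g)) = Mul(2, g, Add(7, g)))
Mul(r, Function('o')(Add(-4, Mul(-1, 4)))) = Mul(36, Mul(2, Add(-4, Mul(-1, 4)), Add(7, Add(-4, Mul(-1, 4))))) = Mul(36, Mul(2, Add(-4, -4), Add(7, Add(-4, -4)))) = Mul(36, Mul(2, -8, Add(7, -8))) = Mul(36, Mul(2, -8, -1)) = Mul(36, 16) = 576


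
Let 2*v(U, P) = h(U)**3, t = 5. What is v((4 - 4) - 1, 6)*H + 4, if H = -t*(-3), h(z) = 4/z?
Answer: -476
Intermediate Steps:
H = 15 (H = -5*(-3) = -1*(-15) = 15)
v(U, P) = 32/U**3 (v(U, P) = (4/U)**3/2 = (64/U**3)/2 = 32/U**3)
v((4 - 4) - 1, 6)*H + 4 = (32/((4 - 4) - 1)**3)*15 + 4 = (32/(0 - 1)**3)*15 + 4 = (32/(-1)**3)*15 + 4 = (32*(-1))*15 + 4 = -32*15 + 4 = -480 + 4 = -476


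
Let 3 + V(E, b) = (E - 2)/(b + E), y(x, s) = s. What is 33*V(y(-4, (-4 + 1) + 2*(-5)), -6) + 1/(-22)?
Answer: -30511/418 ≈ -72.993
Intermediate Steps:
V(E, b) = -3 + (-2 + E)/(E + b) (V(E, b) = -3 + (E - 2)/(b + E) = -3 + (-2 + E)/(E + b))
33*V(y(-4, (-4 + 1) + 2*(-5)), -6) + 1/(-22) = 33*((-2 - 3*(-6) - 2*((-4 + 1) + 2*(-5)))/(((-4 + 1) + 2*(-5)) - 6)) + 1/(-22) = 33*((-2 + 18 - 2*(-3 - 10))/((-3 - 10) - 6)) - 1/22 = 33*((-2 + 18 - 2*(-13))/(-13 - 6)) - 1/22 = 33*((-2 + 18 + 26)/(-19)) - 1/22 = 33*(-1/19*42) - 1/22 = 33*(-42/19) - 1/22 = -1386/19 - 1/22 = -30511/418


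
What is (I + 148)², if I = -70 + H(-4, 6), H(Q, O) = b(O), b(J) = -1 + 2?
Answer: 6241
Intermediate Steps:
b(J) = 1
H(Q, O) = 1
I = -69 (I = -70 + 1 = -69)
(I + 148)² = (-69 + 148)² = 79² = 6241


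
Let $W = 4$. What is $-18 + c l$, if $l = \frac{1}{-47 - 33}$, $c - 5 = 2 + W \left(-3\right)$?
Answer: $- \frac{287}{16} \approx -17.938$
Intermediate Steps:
$c = -5$ ($c = 5 + \left(2 + 4 \left(-3\right)\right) = 5 + \left(2 - 12\right) = 5 - 10 = -5$)
$l = - \frac{1}{80}$ ($l = \frac{1}{-47 - 33} = \frac{1}{-80} = - \frac{1}{80} \approx -0.0125$)
$-18 + c l = -18 - - \frac{1}{16} = -18 + \frac{1}{16} = - \frac{287}{16}$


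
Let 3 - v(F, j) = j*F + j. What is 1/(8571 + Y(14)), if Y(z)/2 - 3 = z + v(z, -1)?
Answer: 1/8641 ≈ 0.00011573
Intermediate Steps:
v(F, j) = 3 - j - F*j (v(F, j) = 3 - (j*F + j) = 3 - (F*j + j) = 3 - (j + F*j) = 3 + (-j - F*j) = 3 - j - F*j)
Y(z) = 14 + 4*z (Y(z) = 6 + 2*(z + (3 - 1*(-1) - 1*z*(-1))) = 6 + 2*(z + (3 + 1 + z)) = 6 + 2*(z + (4 + z)) = 6 + 2*(4 + 2*z) = 6 + (8 + 4*z) = 14 + 4*z)
1/(8571 + Y(14)) = 1/(8571 + (14 + 4*14)) = 1/(8571 + (14 + 56)) = 1/(8571 + 70) = 1/8641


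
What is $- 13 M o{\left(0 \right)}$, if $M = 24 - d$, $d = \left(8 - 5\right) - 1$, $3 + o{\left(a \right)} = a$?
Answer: $858$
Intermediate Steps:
$o{\left(a \right)} = -3 + a$
$d = 2$ ($d = \left(8 - 5\right) - 1 = 3 - 1 = 2$)
$M = 22$ ($M = 24 - 2 = 22$)
$- 13 M o{\left(0 \right)} = \left(-13\right) 22 \left(-3 + 0\right) = \left(-286\right) \left(-3\right) = 858$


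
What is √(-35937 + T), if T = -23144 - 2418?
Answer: I*√61499 ≈ 247.99*I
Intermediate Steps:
T = -25562
√(-35937 + T) = √(-35937 - 25562) = √(-61499) = I*√61499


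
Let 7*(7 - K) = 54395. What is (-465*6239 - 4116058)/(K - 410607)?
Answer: 49120351/2928595 ≈ 16.773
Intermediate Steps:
K = -54346/7 (K = 7 - ⅐*54395 = 7 - 54395/7 = -54346/7 ≈ -7763.7)
(-465*6239 - 4116058)/(K - 410607) = (-465*6239 - 4116058)/(-54346/7 - 410607) = (-2901135 - 4116058)/(-2928595/7) = -7017193*(-7/2928595) = 49120351/2928595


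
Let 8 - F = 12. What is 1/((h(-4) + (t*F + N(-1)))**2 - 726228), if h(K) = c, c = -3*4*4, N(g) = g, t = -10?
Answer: -1/726147 ≈ -1.3771e-6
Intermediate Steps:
F = -4 (F = 8 - 1*12 = 8 - 12 = -4)
c = -48 (c = -12*4 = -48)
h(K) = -48
1/((h(-4) + (t*F + N(-1)))**2 - 726228) = 1/((-48 + (-10*(-4) - 1))**2 - 726228) = 1/((-48 + (40 - 1))**2 - 726228) = 1/((-48 + 39)**2 - 726228) = 1/((-9)**2 - 726228) = 1/(81 - 726228) = 1/(-726147) = -1/726147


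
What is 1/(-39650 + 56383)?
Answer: 1/16733 ≈ 5.9762e-5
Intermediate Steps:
1/(-39650 + 56383) = 1/16733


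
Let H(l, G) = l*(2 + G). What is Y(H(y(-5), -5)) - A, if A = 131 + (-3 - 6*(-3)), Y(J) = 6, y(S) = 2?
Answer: -140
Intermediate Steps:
A = 146 (A = 131 + (-3 + 18) = 131 + 15 = 146)
Y(H(y(-5), -5)) - A = 6 - 1*146 = 6 - 146 = -140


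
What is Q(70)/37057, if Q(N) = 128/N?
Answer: 64/1296995 ≈ 4.9345e-5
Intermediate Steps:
Q(70)/37057 = (128/70)/37057 = (128*(1/70))*(1/37057) = (64/35)*(1/37057) = 64/1296995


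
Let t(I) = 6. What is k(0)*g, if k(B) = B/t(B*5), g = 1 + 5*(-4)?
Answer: 0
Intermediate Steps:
g = -19 (g = 1 - 20 = -19)
k(B) = B/6
k(0)*g = ((⅙)*0)*(-19) = 0*(-19) = 0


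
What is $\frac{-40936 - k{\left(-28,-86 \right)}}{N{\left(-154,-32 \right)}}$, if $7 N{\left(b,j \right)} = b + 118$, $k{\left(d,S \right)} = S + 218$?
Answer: $\frac{71869}{9} \approx 7985.4$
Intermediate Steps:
$k{\left(d,S \right)} = 218 + S$
$N{\left(b,j \right)} = \frac{118}{7} + \frac{b}{7}$ ($N{\left(b,j \right)} = \frac{b + 118}{7} = \frac{118 + b}{7} = \frac{118}{7} + \frac{b}{7}$)
$\frac{-40936 - k{\left(-28,-86 \right)}}{N{\left(-154,-32 \right)}} = \frac{-40936 - \left(218 - 86\right)}{\frac{118}{7} + \frac{1}{7} \left(-154\right)} = \frac{-40936 - 132}{\frac{118}{7} - 22} = \frac{-40936 - 132}{- \frac{36}{7}} = \left(-41068\right) \left(- \frac{7}{36}\right) = \frac{71869}{9}$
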